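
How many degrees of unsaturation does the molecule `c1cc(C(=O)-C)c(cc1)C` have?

5

Molecular formula from the SMILES: C9H10O.
DoU = (2C + 2 + N − H − X)/2 = (2·9 + 2 + 0 − 10 − 0)/2 = 10/2 = 5.
(Structurally: 1 ring(s) + 4 π bond(s) = 5.)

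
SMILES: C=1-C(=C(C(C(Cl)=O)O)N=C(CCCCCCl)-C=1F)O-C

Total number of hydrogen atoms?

Hydrogens are implicit in SMILES; fill each atom to its normal valence:
  5 × C: 2 H each → 10
  4 × C (aromatic): no H
  2 × Cl: no H
  2 × O: no H
  1 × C: 3 H
  1 × C (aromatic): 1 H
  1 × C: 1 H
  1 × C: no H
  1 × F: no H
  1 × N (aromatic): no H
  1 × O: 1 H
  Total hydrogens = 16.

16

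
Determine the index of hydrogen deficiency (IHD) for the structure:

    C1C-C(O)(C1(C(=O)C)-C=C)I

3

Molecular formula from the SMILES: C8H11IO2.
DoU = (2C + 2 + N − H − X)/2 = (2·8 + 2 + 0 − 11 − 1)/2 = 6/2 = 3.
(Structurally: 1 ring(s) + 2 π bond(s) = 3.)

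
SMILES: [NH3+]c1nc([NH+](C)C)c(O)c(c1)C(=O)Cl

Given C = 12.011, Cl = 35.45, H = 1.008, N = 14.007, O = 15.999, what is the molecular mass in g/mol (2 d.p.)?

Molecular formula: [C8H12ClN3O2]2+.
M = 8×12.011 + 1×35.45 + 12×1.008 + 3×14.007 + 2×15.999 = 217.65 g/mol.

217.65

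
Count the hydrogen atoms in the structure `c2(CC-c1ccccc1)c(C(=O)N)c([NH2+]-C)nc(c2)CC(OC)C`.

Hydrogens are implicit in SMILES; fill each atom to its normal valence:
  6 × C (aromatic): 1 H each → 6
  5 × C (aromatic): no H
  3 × C: 3 H each → 9
  3 × C: 2 H each → 6
  2 × O: no H
  1 × C: 1 H
  1 × C: no H
  1 × N: 2 H
  1 × N (charge +1): 2 H
  1 × N (aromatic): no H
  Total hydrogens = 26.

26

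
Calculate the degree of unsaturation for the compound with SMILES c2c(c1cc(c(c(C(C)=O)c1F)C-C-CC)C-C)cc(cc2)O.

Molecular formula from the SMILES: C20H23FO2.
DoU = (2C + 2 + N − H − X)/2 = (2·20 + 2 + 0 − 23 − 1)/2 = 18/2 = 9.
(Structurally: 2 ring(s) + 7 π bond(s) = 9.)

9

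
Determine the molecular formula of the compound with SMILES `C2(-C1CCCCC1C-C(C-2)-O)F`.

C10H17FO

Heavy atoms from the SMILES: 10 C, 1 F, 1 O.
Implicit hydrogens by atom environment:
  6 × C: 2 H each → 12
  4 × C: 1 H each → 4
  1 × F: no H
  1 × O: 1 H
  Total hydrogens = 17.
Molecular formula: C10H17FO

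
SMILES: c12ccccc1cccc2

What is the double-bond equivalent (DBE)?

7

Molecular formula from the SMILES: C10H8.
DoU = (2C + 2 + N − H − X)/2 = (2·10 + 2 + 0 − 8 − 0)/2 = 14/2 = 7.
(Structurally: 2 ring(s) + 5 π bond(s) = 7.)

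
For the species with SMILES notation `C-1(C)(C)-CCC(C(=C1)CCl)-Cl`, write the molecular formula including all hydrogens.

C9H14Cl2

Heavy atoms from the SMILES: 9 C, 2 Cl.
Implicit hydrogens by atom environment:
  3 × C: 2 H each → 6
  2 × C: 3 H each → 6
  2 × C: 1 H each → 2
  2 × C: no H
  2 × Cl: no H
  Total hydrogens = 14.
Molecular formula: C9H14Cl2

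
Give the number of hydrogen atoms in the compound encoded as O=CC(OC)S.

Hydrogens are implicit in SMILES; fill each atom to its normal valence:
  2 × C: 1 H each → 2
  2 × O: no H
  1 × C: 3 H
  1 × S: 1 H
  Total hydrogens = 6.

6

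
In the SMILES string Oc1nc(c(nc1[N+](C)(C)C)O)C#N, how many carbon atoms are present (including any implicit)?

The symbol for carbon appears 8 times in the SMILES. Lowercase c denotes aromatic carbon and counts toward C.

8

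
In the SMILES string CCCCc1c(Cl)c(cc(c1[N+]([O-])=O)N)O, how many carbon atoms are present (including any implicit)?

10

The symbol for carbon appears 10 times in the SMILES. Lowercase c denotes aromatic carbon and counts toward C.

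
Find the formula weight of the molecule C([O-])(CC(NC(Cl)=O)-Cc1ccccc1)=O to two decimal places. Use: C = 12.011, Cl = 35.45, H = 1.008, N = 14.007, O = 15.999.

240.66

Molecular formula: C11H11ClNO3-.
M = 11×12.011 + 1×35.45 + 11×1.008 + 1×14.007 + 3×15.999 = 240.66 g/mol.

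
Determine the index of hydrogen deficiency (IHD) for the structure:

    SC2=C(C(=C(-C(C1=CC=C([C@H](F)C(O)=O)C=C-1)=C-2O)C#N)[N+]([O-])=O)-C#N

14

Molecular formula from the SMILES: C16H8FN3O5S.
DoU = (2C + 2 + N − H − X)/2 = (2·16 + 2 + 3 − 8 − 1)/2 = 28/2 = 14.
(Structurally: 2 ring(s) + 12 π bond(s) = 14.)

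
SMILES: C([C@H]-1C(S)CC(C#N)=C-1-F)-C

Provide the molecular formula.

Heavy atoms from the SMILES: 8 C, 1 F, 1 N, 1 S.
Implicit hydrogens by atom environment:
  3 × C: no H
  2 × C: 2 H each → 4
  2 × C: 1 H each → 2
  1 × C: 3 H
  1 × F: no H
  1 × N: no H
  1 × S: 1 H
  Total hydrogens = 10.
Molecular formula: C8H10FNS

C8H10FNS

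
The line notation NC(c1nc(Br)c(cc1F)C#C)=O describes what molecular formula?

C8H4BrFN2O

Heavy atoms from the SMILES: 1 Br, 8 C, 1 F, 2 N, 1 O.
Implicit hydrogens by atom environment:
  4 × C (aromatic): no H
  2 × C: no H
  1 × Br: no H
  1 × C (aromatic): 1 H
  1 × C: 1 H
  1 × F: no H
  1 × N: 2 H
  1 × N (aromatic): no H
  1 × O: no H
  Total hydrogens = 4.
Molecular formula: C8H4BrFN2O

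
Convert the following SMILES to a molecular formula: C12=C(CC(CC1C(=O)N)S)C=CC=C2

C11H13NOS

Heavy atoms from the SMILES: 11 C, 1 N, 1 O, 1 S.
Implicit hydrogens by atom environment:
  4 × C (aromatic): 1 H each → 4
  2 × C: 2 H each → 4
  2 × C: 1 H each → 2
  2 × C (aromatic): no H
  1 × C: no H
  1 × N: 2 H
  1 × O: no H
  1 × S: 1 H
  Total hydrogens = 13.
Molecular formula: C11H13NOS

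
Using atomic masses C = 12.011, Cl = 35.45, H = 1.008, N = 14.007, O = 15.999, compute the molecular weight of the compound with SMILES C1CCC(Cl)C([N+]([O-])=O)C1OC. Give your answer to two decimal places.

Molecular formula: C7H12ClNO3.
M = 7×12.011 + 1×35.45 + 12×1.008 + 1×14.007 + 3×15.999 = 193.63 g/mol.

193.63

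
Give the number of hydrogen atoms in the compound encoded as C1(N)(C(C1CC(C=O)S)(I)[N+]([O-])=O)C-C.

Hydrogens are implicit in SMILES; fill each atom to its normal valence:
  3 × C: 1 H each → 3
  2 × C: 2 H each → 4
  2 × C: no H
  2 × O: no H
  1 × C: 3 H
  1 × I: no H
  1 × N: 2 H
  1 × N (charge +1): no H
  1 × O (charge -1): no H
  1 × S: 1 H
  Total hydrogens = 13.

13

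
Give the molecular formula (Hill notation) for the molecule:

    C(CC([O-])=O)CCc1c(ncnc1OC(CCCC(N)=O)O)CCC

C17H26N3O5-

Heavy atoms from the SMILES: 17 C, 3 N, 5 O.
Implicit hydrogens by atom environment:
  9 × C: 2 H each → 18
  3 × C (aromatic): no H
  3 × O: no H
  2 × C: no H
  2 × N (aromatic): no H
  1 × C: 3 H
  1 × C (aromatic): 1 H
  1 × C: 1 H
  1 × N: 2 H
  1 × O: 1 H
  1 × O (charge -1): no H
  Total hydrogens = 26.
Net charge -1.
Molecular formula: C17H26N3O5-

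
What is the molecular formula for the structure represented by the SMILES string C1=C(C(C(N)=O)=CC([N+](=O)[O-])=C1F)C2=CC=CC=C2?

C13H9FN2O3

Heavy atoms from the SMILES: 13 C, 1 F, 2 N, 3 O.
Implicit hydrogens by atom environment:
  7 × C (aromatic): 1 H each → 7
  5 × C (aromatic): no H
  2 × O: no H
  1 × C: no H
  1 × F: no H
  1 × N: 2 H
  1 × N (charge +1): no H
  1 × O (charge -1): no H
  Total hydrogens = 9.
Molecular formula: C13H9FN2O3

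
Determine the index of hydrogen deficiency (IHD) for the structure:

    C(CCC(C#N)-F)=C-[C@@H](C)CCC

3

Molecular formula from the SMILES: C11H18FN.
DoU = (2C + 2 + N − H − X)/2 = (2·11 + 2 + 1 − 18 − 1)/2 = 6/2 = 3.
(Structurally: 0 ring(s) + 3 π bond(s) = 3.)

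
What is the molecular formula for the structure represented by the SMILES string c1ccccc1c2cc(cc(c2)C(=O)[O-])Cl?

C13H8ClO2-

Heavy atoms from the SMILES: 13 C, 1 Cl, 2 O.
Implicit hydrogens by atom environment:
  8 × C (aromatic): 1 H each → 8
  4 × C (aromatic): no H
  1 × C: no H
  1 × Cl: no H
  1 × O: no H
  1 × O (charge -1): no H
  Total hydrogens = 8.
Net charge -1.
Molecular formula: C13H8ClO2-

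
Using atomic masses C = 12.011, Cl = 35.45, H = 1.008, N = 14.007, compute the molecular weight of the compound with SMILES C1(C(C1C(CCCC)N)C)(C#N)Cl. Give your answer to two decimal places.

Molecular formula: C10H17ClN2.
M = 10×12.011 + 1×35.45 + 17×1.008 + 2×14.007 = 200.71 g/mol.

200.71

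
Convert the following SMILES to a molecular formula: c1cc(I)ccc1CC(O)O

Heavy atoms from the SMILES: 8 C, 1 I, 2 O.
Implicit hydrogens by atom environment:
  4 × C (aromatic): 1 H each → 4
  2 × C (aromatic): no H
  2 × O: 1 H each → 2
  1 × C: 2 H
  1 × C: 1 H
  1 × I: no H
  Total hydrogens = 9.
Molecular formula: C8H9IO2

C8H9IO2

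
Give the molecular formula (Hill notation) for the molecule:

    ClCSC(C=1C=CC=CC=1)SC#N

Heavy atoms from the SMILES: 9 C, 1 Cl, 1 N, 2 S.
Implicit hydrogens by atom environment:
  5 × C (aromatic): 1 H each → 5
  2 × S: no H
  1 × C: 2 H
  1 × C: 1 H
  1 × C: no H
  1 × C (aromatic): no H
  1 × Cl: no H
  1 × N: no H
  Total hydrogens = 8.
Molecular formula: C9H8ClNS2

C9H8ClNS2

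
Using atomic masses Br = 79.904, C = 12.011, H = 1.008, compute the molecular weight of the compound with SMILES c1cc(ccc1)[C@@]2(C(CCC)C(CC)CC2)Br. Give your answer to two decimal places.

Molecular formula: C16H23Br.
M = 1×79.904 + 16×12.011 + 23×1.008 = 295.26 g/mol.

295.26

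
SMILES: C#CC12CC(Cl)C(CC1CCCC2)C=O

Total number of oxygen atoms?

The symbol for oxygen appears 1 time in the SMILES.

1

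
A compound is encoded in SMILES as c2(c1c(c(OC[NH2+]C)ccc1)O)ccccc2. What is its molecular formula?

Heavy atoms from the SMILES: 14 C, 1 N, 2 O.
Implicit hydrogens by atom environment:
  8 × C (aromatic): 1 H each → 8
  4 × C (aromatic): no H
  1 × C: 3 H
  1 × C: 2 H
  1 × N (charge +1): 2 H
  1 × O: 1 H
  1 × O: no H
  Total hydrogens = 16.
Net charge +1.
Molecular formula: C14H16NO2+

C14H16NO2+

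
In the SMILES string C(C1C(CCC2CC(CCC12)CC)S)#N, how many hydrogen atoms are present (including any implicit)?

21

Hydrogens are implicit in SMILES; fill each atom to its normal valence:
  6 × C: 2 H each → 12
  5 × C: 1 H each → 5
  1 × C: 3 H
  1 × C: no H
  1 × N: no H
  1 × S: 1 H
  Total hydrogens = 21.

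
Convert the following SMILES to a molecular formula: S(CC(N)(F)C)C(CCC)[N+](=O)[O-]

Heavy atoms from the SMILES: 7 C, 1 F, 2 N, 2 O, 1 S.
Implicit hydrogens by atom environment:
  3 × C: 2 H each → 6
  2 × C: 3 H each → 6
  1 × C: 1 H
  1 × C: no H
  1 × F: no H
  1 × N: 2 H
  1 × N (charge +1): no H
  1 × O: no H
  1 × O (charge -1): no H
  1 × S: no H
  Total hydrogens = 15.
Molecular formula: C7H15FN2O2S

C7H15FN2O2S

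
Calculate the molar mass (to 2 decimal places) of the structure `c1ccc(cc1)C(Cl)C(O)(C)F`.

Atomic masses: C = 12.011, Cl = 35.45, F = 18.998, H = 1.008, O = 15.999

188.63

Molecular formula: C9H10ClFO.
M = 9×12.011 + 1×35.45 + 1×18.998 + 10×1.008 + 1×15.999 = 188.63 g/mol.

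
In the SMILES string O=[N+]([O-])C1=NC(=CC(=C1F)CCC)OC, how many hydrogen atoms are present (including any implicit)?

Hydrogens are implicit in SMILES; fill each atom to its normal valence:
  4 × C (aromatic): no H
  2 × C: 3 H each → 6
  2 × C: 2 H each → 4
  2 × O: no H
  1 × C (aromatic): 1 H
  1 × F: no H
  1 × N (aromatic): no H
  1 × N (charge +1): no H
  1 × O (charge -1): no H
  Total hydrogens = 11.

11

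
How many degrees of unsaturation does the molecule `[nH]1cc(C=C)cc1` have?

4

Molecular formula from the SMILES: C6H7N.
DoU = (2C + 2 + N − H − X)/2 = (2·6 + 2 + 1 − 7 − 0)/2 = 8/2 = 4.
(Structurally: 1 ring(s) + 3 π bond(s) = 4.)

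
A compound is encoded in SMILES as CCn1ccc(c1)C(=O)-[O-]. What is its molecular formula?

Heavy atoms from the SMILES: 7 C, 1 N, 2 O.
Implicit hydrogens by atom environment:
  3 × C (aromatic): 1 H each → 3
  1 × C: 3 H
  1 × C: 2 H
  1 × C (aromatic): no H
  1 × C: no H
  1 × N (aromatic): no H
  1 × O: no H
  1 × O (charge -1): no H
  Total hydrogens = 8.
Net charge -1.
Molecular formula: C7H8NO2-

C7H8NO2-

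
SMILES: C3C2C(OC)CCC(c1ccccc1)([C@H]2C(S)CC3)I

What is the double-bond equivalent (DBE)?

Molecular formula from the SMILES: C17H23IOS.
DoU = (2C + 2 + N − H − X)/2 = (2·17 + 2 + 0 − 23 − 1)/2 = 12/2 = 6.
(Structurally: 3 ring(s) + 3 π bond(s) = 6.)

6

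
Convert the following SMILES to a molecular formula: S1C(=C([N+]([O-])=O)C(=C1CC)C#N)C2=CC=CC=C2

Heavy atoms from the SMILES: 13 C, 2 N, 2 O, 1 S.
Implicit hydrogens by atom environment:
  5 × C (aromatic): 1 H each → 5
  5 × C (aromatic): no H
  1 × C: 3 H
  1 × C: 2 H
  1 × C: no H
  1 × N: no H
  1 × N (charge +1): no H
  1 × O: no H
  1 × O (charge -1): no H
  1 × S (aromatic): no H
  Total hydrogens = 10.
Molecular formula: C13H10N2O2S

C13H10N2O2S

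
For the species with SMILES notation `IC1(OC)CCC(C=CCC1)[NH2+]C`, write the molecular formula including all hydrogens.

C10H19INO+

Heavy atoms from the SMILES: 10 C, 1 I, 1 N, 1 O.
Implicit hydrogens by atom environment:
  4 × C: 2 H each → 8
  3 × C: 1 H each → 3
  2 × C: 3 H each → 6
  1 × C: no H
  1 × I: no H
  1 × N (charge +1): 2 H
  1 × O: no H
  Total hydrogens = 19.
Net charge +1.
Molecular formula: C10H19INO+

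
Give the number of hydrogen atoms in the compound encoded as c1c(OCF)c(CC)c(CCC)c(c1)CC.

21

Hydrogens are implicit in SMILES; fill each atom to its normal valence:
  5 × C: 2 H each → 10
  4 × C (aromatic): no H
  3 × C: 3 H each → 9
  2 × C (aromatic): 1 H each → 2
  1 × F: no H
  1 × O: no H
  Total hydrogens = 21.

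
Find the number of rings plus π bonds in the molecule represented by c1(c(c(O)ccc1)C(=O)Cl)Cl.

Molecular formula from the SMILES: C7H4Cl2O2.
DoU = (2C + 2 + N − H − X)/2 = (2·7 + 2 + 0 − 4 − 2)/2 = 10/2 = 5.
(Structurally: 1 ring(s) + 4 π bond(s) = 5.)

5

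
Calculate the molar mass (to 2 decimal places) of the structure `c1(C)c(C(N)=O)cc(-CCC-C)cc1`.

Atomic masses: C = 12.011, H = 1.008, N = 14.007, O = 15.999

Molecular formula: C12H17NO.
M = 12×12.011 + 17×1.008 + 1×14.007 + 1×15.999 = 191.27 g/mol.

191.27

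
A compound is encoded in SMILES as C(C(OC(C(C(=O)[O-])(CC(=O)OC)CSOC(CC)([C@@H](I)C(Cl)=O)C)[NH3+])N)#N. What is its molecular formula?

C15H23ClIN3O7S

Heavy atoms from the SMILES: 15 C, 1 Cl, 1 I, 3 N, 7 O, 1 S.
Implicit hydrogens by atom environment:
  6 × C: no H
  6 × O: no H
  3 × C: 3 H each → 9
  3 × C: 2 H each → 6
  3 × C: 1 H each → 3
  1 × Cl: no H
  1 × I: no H
  1 × N (charge +1): 3 H
  1 × N: 2 H
  1 × N: no H
  1 × O (charge -1): no H
  1 × S: no H
  Total hydrogens = 23.
Molecular formula: C15H23ClIN3O7S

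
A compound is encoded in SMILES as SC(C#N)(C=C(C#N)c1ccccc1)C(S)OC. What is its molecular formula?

Heavy atoms from the SMILES: 13 C, 2 N, 1 O, 2 S.
Implicit hydrogens by atom environment:
  5 × C (aromatic): 1 H each → 5
  4 × C: no H
  2 × C: 1 H each → 2
  2 × N: no H
  2 × S: 1 H each → 2
  1 × C: 3 H
  1 × C (aromatic): no H
  1 × O: no H
  Total hydrogens = 12.
Molecular formula: C13H12N2OS2

C13H12N2OS2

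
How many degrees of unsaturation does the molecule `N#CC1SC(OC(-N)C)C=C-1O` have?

Molecular formula from the SMILES: C7H10N2O2S.
DoU = (2C + 2 + N − H − X)/2 = (2·7 + 2 + 2 − 10 − 0)/2 = 8/2 = 4.
(Structurally: 1 ring(s) + 3 π bond(s) = 4.)

4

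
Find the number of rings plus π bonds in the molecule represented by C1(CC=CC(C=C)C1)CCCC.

Molecular formula from the SMILES: C12H20.
DoU = (2C + 2 + N − H − X)/2 = (2·12 + 2 + 0 − 20 − 0)/2 = 6/2 = 3.
(Structurally: 1 ring(s) + 2 π bond(s) = 3.)

3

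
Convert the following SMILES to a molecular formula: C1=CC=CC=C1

C6H6

Heavy atoms from the SMILES: 6 C.
Implicit hydrogens by atom environment:
  6 × C (aromatic): 1 H each → 6
  Total hydrogens = 6.
Molecular formula: C6H6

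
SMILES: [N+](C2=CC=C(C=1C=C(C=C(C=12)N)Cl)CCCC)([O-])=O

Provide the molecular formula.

Heavy atoms from the SMILES: 14 C, 1 Cl, 2 N, 2 O.
Implicit hydrogens by atom environment:
  6 × C (aromatic): no H
  4 × C (aromatic): 1 H each → 4
  3 × C: 2 H each → 6
  1 × C: 3 H
  1 × Cl: no H
  1 × N: 2 H
  1 × N (charge +1): no H
  1 × O: no H
  1 × O (charge -1): no H
  Total hydrogens = 15.
Molecular formula: C14H15ClN2O2

C14H15ClN2O2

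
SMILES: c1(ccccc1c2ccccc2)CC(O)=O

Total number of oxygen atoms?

The symbol for oxygen appears 2 times in the SMILES.

2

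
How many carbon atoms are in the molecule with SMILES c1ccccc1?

6

The symbol for carbon appears 6 times in the SMILES. Lowercase c denotes aromatic carbon and counts toward C.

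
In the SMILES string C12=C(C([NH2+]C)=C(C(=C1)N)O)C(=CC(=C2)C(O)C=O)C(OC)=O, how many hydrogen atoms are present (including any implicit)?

Hydrogens are implicit in SMILES; fill each atom to its normal valence:
  7 × C (aromatic): no H
  3 × C (aromatic): 1 H each → 3
  3 × O: no H
  2 × C: 3 H each → 6
  2 × C: 1 H each → 2
  2 × O: 1 H each → 2
  1 × C: no H
  1 × N (charge +1): 2 H
  1 × N: 2 H
  Total hydrogens = 17.

17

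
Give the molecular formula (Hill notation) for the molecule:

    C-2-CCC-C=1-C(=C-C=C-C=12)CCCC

Heavy atoms from the SMILES: 14 C.
Implicit hydrogens by atom environment:
  7 × C: 2 H each → 14
  3 × C (aromatic): 1 H each → 3
  3 × C (aromatic): no H
  1 × C: 3 H
  Total hydrogens = 20.
Molecular formula: C14H20

C14H20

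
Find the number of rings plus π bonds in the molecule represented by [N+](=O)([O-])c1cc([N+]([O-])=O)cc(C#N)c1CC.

Molecular formula from the SMILES: C9H7N3O4.
DoU = (2C + 2 + N − H − X)/2 = (2·9 + 2 + 3 − 7 − 0)/2 = 16/2 = 8.
(Structurally: 1 ring(s) + 7 π bond(s) = 8.)

8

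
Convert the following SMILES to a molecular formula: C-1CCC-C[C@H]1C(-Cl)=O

Heavy atoms from the SMILES: 7 C, 1 Cl, 1 O.
Implicit hydrogens by atom environment:
  5 × C: 2 H each → 10
  1 × C: 1 H
  1 × C: no H
  1 × Cl: no H
  1 × O: no H
  Total hydrogens = 11.
Molecular formula: C7H11ClO

C7H11ClO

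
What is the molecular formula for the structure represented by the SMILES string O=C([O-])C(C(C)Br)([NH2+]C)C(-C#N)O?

Heavy atoms from the SMILES: 1 Br, 7 C, 2 N, 3 O.
Implicit hydrogens by atom environment:
  3 × C: no H
  2 × C: 3 H each → 6
  2 × C: 1 H each → 2
  1 × Br: no H
  1 × N (charge +1): 2 H
  1 × N: no H
  1 × O: 1 H
  1 × O: no H
  1 × O (charge -1): no H
  Total hydrogens = 11.
Molecular formula: C7H11BrN2O3

C7H11BrN2O3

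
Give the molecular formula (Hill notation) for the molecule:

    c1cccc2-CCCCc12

C10H12

Heavy atoms from the SMILES: 10 C.
Implicit hydrogens by atom environment:
  4 × C: 2 H each → 8
  4 × C (aromatic): 1 H each → 4
  2 × C (aromatic): no H
  Total hydrogens = 12.
Molecular formula: C10H12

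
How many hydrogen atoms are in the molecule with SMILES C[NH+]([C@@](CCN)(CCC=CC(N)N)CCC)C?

Hydrogens are implicit in SMILES; fill each atom to its normal valence:
  6 × C: 2 H each → 12
  3 × C: 3 H each → 9
  3 × C: 1 H each → 3
  3 × N: 2 H each → 6
  1 × C: no H
  1 × N (charge +1): 1 H
  Total hydrogens = 31.

31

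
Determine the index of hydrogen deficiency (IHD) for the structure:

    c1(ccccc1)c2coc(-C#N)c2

Molecular formula from the SMILES: C11H7NO.
DoU = (2C + 2 + N − H − X)/2 = (2·11 + 2 + 1 − 7 − 0)/2 = 18/2 = 9.
(Structurally: 2 ring(s) + 7 π bond(s) = 9.)

9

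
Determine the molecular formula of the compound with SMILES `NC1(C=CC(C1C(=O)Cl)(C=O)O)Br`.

C7H7BrClNO3

Heavy atoms from the SMILES: 1 Br, 7 C, 1 Cl, 1 N, 3 O.
Implicit hydrogens by atom environment:
  4 × C: 1 H each → 4
  3 × C: no H
  2 × O: no H
  1 × Br: no H
  1 × Cl: no H
  1 × N: 2 H
  1 × O: 1 H
  Total hydrogens = 7.
Molecular formula: C7H7BrClNO3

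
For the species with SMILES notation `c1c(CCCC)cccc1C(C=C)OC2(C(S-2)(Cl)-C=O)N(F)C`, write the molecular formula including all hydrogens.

C17H21ClFNO2S

Heavy atoms from the SMILES: 17 C, 1 Cl, 1 F, 1 N, 2 O, 1 S.
Implicit hydrogens by atom environment:
  4 × C: 2 H each → 8
  4 × C (aromatic): 1 H each → 4
  3 × C: 1 H each → 3
  2 × C: 3 H each → 6
  2 × C: no H
  2 × C (aromatic): no H
  2 × O: no H
  1 × Cl: no H
  1 × F: no H
  1 × N: no H
  1 × S: no H
  Total hydrogens = 21.
Molecular formula: C17H21ClFNO2S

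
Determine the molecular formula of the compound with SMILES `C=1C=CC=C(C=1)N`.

C6H7N

Heavy atoms from the SMILES: 6 C, 1 N.
Implicit hydrogens by atom environment:
  5 × C (aromatic): 1 H each → 5
  1 × C (aromatic): no H
  1 × N: 2 H
  Total hydrogens = 7.
Molecular formula: C6H7N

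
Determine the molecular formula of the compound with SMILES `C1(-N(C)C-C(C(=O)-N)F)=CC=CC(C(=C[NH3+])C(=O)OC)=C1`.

Heavy atoms from the SMILES: 14 C, 1 F, 3 N, 3 O.
Implicit hydrogens by atom environment:
  4 × C (aromatic): 1 H each → 4
  3 × C: no H
  3 × O: no H
  2 × C: 3 H each → 6
  2 × C: 1 H each → 2
  2 × C (aromatic): no H
  1 × C: 2 H
  1 × F: no H
  1 × N (charge +1): 3 H
  1 × N: 2 H
  1 × N: no H
  Total hydrogens = 19.
Net charge +1.
Molecular formula: C14H19FN3O3+

C14H19FN3O3+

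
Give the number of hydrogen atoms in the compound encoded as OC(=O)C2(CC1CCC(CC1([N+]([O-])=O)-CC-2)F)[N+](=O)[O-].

15

Hydrogens are implicit in SMILES; fill each atom to its normal valence:
  6 × C: 2 H each → 12
  3 × C: no H
  3 × O: no H
  2 × C: 1 H each → 2
  2 × N (charge +1): no H
  2 × O (charge -1): no H
  1 × F: no H
  1 × O: 1 H
  Total hydrogens = 15.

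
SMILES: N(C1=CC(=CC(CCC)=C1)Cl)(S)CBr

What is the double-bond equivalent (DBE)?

4

Molecular formula from the SMILES: C10H13BrClNS.
DoU = (2C + 2 + N − H − X)/2 = (2·10 + 2 + 1 − 13 − 2)/2 = 8/2 = 4.
(Structurally: 1 ring(s) + 3 π bond(s) = 4.)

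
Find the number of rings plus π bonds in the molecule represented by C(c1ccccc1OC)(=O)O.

5

Molecular formula from the SMILES: C8H8O3.
DoU = (2C + 2 + N − H − X)/2 = (2·8 + 2 + 0 − 8 − 0)/2 = 10/2 = 5.
(Structurally: 1 ring(s) + 4 π bond(s) = 5.)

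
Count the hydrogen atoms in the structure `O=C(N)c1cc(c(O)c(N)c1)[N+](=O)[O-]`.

Hydrogens are implicit in SMILES; fill each atom to its normal valence:
  4 × C (aromatic): no H
  2 × C (aromatic): 1 H each → 2
  2 × N: 2 H each → 4
  2 × O: no H
  1 × C: no H
  1 × N (charge +1): no H
  1 × O: 1 H
  1 × O (charge -1): no H
  Total hydrogens = 7.

7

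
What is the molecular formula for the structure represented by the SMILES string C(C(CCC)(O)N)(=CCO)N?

C7H16N2O2

Heavy atoms from the SMILES: 7 C, 2 N, 2 O.
Implicit hydrogens by atom environment:
  3 × C: 2 H each → 6
  2 × C: no H
  2 × N: 2 H each → 4
  2 × O: 1 H each → 2
  1 × C: 3 H
  1 × C: 1 H
  Total hydrogens = 16.
Molecular formula: C7H16N2O2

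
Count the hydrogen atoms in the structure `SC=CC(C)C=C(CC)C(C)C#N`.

Hydrogens are implicit in SMILES; fill each atom to its normal valence:
  5 × C: 1 H each → 5
  3 × C: 3 H each → 9
  2 × C: no H
  1 × C: 2 H
  1 × N: no H
  1 × S: 1 H
  Total hydrogens = 17.

17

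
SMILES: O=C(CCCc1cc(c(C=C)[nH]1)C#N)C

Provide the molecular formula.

C12H14N2O

Heavy atoms from the SMILES: 12 C, 2 N, 1 O.
Implicit hydrogens by atom environment:
  4 × C: 2 H each → 8
  3 × C (aromatic): no H
  2 × C: no H
  1 × C: 3 H
  1 × C (aromatic): 1 H
  1 × C: 1 H
  1 × N (aromatic): 1 H
  1 × N: no H
  1 × O: no H
  Total hydrogens = 14.
Molecular formula: C12H14N2O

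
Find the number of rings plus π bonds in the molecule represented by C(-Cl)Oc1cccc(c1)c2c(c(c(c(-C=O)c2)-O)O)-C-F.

Molecular formula from the SMILES: C15H12ClFO4.
DoU = (2C + 2 + N − H − X)/2 = (2·15 + 2 + 0 − 12 − 2)/2 = 18/2 = 9.
(Structurally: 2 ring(s) + 7 π bond(s) = 9.)

9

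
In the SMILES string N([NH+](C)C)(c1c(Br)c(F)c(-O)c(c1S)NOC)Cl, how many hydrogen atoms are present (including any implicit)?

13

Hydrogens are implicit in SMILES; fill each atom to its normal valence:
  6 × C (aromatic): no H
  3 × C: 3 H each → 9
  1 × Br: no H
  1 × Cl: no H
  1 × F: no H
  1 × N (charge +1): 1 H
  1 × N: 1 H
  1 × N: no H
  1 × O: 1 H
  1 × O: no H
  1 × S: 1 H
  Total hydrogens = 13.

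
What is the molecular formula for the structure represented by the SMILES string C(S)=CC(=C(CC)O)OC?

Heavy atoms from the SMILES: 7 C, 2 O, 1 S.
Implicit hydrogens by atom environment:
  2 × C: 3 H each → 6
  2 × C: 1 H each → 2
  2 × C: no H
  1 × C: 2 H
  1 × O: 1 H
  1 × O: no H
  1 × S: 1 H
  Total hydrogens = 12.
Molecular formula: C7H12O2S

C7H12O2S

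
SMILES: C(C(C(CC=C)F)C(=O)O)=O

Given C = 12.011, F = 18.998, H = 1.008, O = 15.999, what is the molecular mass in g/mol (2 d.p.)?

Molecular formula: C7H9FO3.
M = 7×12.011 + 1×18.998 + 9×1.008 + 3×15.999 = 160.14 g/mol.

160.14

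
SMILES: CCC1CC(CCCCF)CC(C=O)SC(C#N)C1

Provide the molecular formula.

C15H24FNOS

Heavy atoms from the SMILES: 15 C, 1 F, 1 N, 1 O, 1 S.
Implicit hydrogens by atom environment:
  8 × C: 2 H each → 16
  5 × C: 1 H each → 5
  1 × C: 3 H
  1 × C: no H
  1 × F: no H
  1 × N: no H
  1 × O: no H
  1 × S: no H
  Total hydrogens = 24.
Molecular formula: C15H24FNOS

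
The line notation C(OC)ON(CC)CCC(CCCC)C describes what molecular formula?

Heavy atoms from the SMILES: 12 C, 1 N, 2 O.
Implicit hydrogens by atom environment:
  7 × C: 2 H each → 14
  4 × C: 3 H each → 12
  2 × O: no H
  1 × C: 1 H
  1 × N: no H
  Total hydrogens = 27.
Molecular formula: C12H27NO2

C12H27NO2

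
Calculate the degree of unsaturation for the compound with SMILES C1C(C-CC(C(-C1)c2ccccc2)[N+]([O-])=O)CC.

Molecular formula from the SMILES: C15H21NO2.
DoU = (2C + 2 + N − H − X)/2 = (2·15 + 2 + 1 − 21 − 0)/2 = 12/2 = 6.
(Structurally: 2 ring(s) + 4 π bond(s) = 6.)

6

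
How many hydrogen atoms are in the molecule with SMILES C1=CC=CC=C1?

6

Hydrogens are implicit in SMILES; fill each atom to its normal valence:
  6 × C (aromatic): 1 H each → 6
  Total hydrogens = 6.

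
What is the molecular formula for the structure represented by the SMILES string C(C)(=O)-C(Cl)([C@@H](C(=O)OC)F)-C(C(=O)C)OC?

Heavy atoms from the SMILES: 10 C, 1 Cl, 1 F, 5 O.
Implicit hydrogens by atom environment:
  5 × O: no H
  4 × C: 3 H each → 12
  4 × C: no H
  2 × C: 1 H each → 2
  1 × Cl: no H
  1 × F: no H
  Total hydrogens = 14.
Molecular formula: C10H14ClFO5

C10H14ClFO5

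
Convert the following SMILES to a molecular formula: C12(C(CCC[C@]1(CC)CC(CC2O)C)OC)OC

C15H28O3

Heavy atoms from the SMILES: 15 C, 3 O.
Implicit hydrogens by atom environment:
  6 × C: 2 H each → 12
  4 × C: 3 H each → 12
  3 × C: 1 H each → 3
  2 × C: no H
  2 × O: no H
  1 × O: 1 H
  Total hydrogens = 28.
Molecular formula: C15H28O3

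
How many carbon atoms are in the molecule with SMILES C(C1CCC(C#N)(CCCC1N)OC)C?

12

The symbol for carbon appears 12 times in the SMILES.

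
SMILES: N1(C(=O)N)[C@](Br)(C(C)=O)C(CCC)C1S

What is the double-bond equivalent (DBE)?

Molecular formula from the SMILES: C9H15BrN2O2S.
DoU = (2C + 2 + N − H − X)/2 = (2·9 + 2 + 2 − 15 − 1)/2 = 6/2 = 3.
(Structurally: 1 ring(s) + 2 π bond(s) = 3.)

3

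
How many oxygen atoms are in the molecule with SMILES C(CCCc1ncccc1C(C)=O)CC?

The symbol for oxygen appears 1 time in the SMILES.

1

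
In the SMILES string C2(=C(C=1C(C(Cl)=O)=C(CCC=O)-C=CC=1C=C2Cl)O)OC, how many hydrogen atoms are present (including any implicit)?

Hydrogens are implicit in SMILES; fill each atom to its normal valence:
  7 × C (aromatic): no H
  3 × C (aromatic): 1 H each → 3
  3 × O: no H
  2 × C: 2 H each → 4
  2 × Cl: no H
  1 × C: 3 H
  1 × C: 1 H
  1 × C: no H
  1 × O: 1 H
  Total hydrogens = 12.

12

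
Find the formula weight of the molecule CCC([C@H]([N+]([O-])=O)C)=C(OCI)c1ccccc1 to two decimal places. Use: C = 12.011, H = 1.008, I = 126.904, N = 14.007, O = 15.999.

Molecular formula: C13H16INO3.
M = 13×12.011 + 16×1.008 + 1×126.904 + 1×14.007 + 3×15.999 = 361.18 g/mol.

361.18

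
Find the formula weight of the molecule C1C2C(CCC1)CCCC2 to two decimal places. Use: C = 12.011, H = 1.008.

138.25

Molecular formula: C10H18.
M = 10×12.011 + 18×1.008 = 138.25 g/mol.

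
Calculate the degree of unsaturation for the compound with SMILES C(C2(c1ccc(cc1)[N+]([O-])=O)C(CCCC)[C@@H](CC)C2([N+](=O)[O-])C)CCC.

Molecular formula from the SMILES: C21H32N2O4.
DoU = (2C + 2 + N − H − X)/2 = (2·21 + 2 + 2 − 32 − 0)/2 = 14/2 = 7.
(Structurally: 2 ring(s) + 5 π bond(s) = 7.)

7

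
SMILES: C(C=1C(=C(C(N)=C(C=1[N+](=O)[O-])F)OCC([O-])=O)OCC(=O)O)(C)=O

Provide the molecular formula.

Heavy atoms from the SMILES: 12 C, 1 F, 2 N, 9 O.
Implicit hydrogens by atom environment:
  6 × C (aromatic): no H
  6 × O: no H
  3 × C: no H
  2 × C: 2 H each → 4
  2 × O (charge -1): no H
  1 × C: 3 H
  1 × F: no H
  1 × N: 2 H
  1 × N (charge +1): no H
  1 × O: 1 H
  Total hydrogens = 10.
Net charge -1.
Molecular formula: C12H10FN2O9-

C12H10FN2O9-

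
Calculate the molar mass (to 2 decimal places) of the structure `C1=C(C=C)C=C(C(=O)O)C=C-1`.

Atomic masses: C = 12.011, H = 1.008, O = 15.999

Molecular formula: C9H8O2.
M = 9×12.011 + 8×1.008 + 2×15.999 = 148.16 g/mol.

148.16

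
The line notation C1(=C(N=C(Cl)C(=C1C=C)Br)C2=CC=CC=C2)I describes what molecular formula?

Heavy atoms from the SMILES: 1 Br, 13 C, 1 Cl, 1 I, 1 N.
Implicit hydrogens by atom environment:
  6 × C (aromatic): no H
  5 × C (aromatic): 1 H each → 5
  1 × Br: no H
  1 × C: 2 H
  1 × C: 1 H
  1 × Cl: no H
  1 × I: no H
  1 × N (aromatic): no H
  Total hydrogens = 8.
Molecular formula: C13H8BrClIN

C13H8BrClIN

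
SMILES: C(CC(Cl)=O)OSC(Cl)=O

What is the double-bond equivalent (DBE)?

2

Molecular formula from the SMILES: C4H4Cl2O3S.
DoU = (2C + 2 + N − H − X)/2 = (2·4 + 2 + 0 − 4 − 2)/2 = 4/2 = 2.
(Structurally: 0 ring(s) + 2 π bond(s) = 2.)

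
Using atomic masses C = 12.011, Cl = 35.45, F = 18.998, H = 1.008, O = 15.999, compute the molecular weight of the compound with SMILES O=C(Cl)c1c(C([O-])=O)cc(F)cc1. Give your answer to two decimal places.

201.56

Molecular formula: C8H3ClFO3-.
M = 8×12.011 + 1×35.45 + 1×18.998 + 3×1.008 + 3×15.999 = 201.56 g/mol.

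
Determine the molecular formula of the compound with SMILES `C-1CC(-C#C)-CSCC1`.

C8H12S

Heavy atoms from the SMILES: 8 C, 1 S.
Implicit hydrogens by atom environment:
  5 × C: 2 H each → 10
  2 × C: 1 H each → 2
  1 × C: no H
  1 × S: no H
  Total hydrogens = 12.
Molecular formula: C8H12S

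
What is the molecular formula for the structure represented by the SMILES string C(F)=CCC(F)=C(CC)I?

Heavy atoms from the SMILES: 7 C, 2 F, 1 I.
Implicit hydrogens by atom environment:
  2 × C: 2 H each → 4
  2 × C: 1 H each → 2
  2 × C: no H
  2 × F: no H
  1 × C: 3 H
  1 × I: no H
  Total hydrogens = 9.
Molecular formula: C7H9F2I

C7H9F2I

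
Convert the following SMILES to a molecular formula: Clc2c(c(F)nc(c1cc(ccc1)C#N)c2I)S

Heavy atoms from the SMILES: 12 C, 1 Cl, 1 F, 1 I, 2 N, 1 S.
Implicit hydrogens by atom environment:
  7 × C (aromatic): no H
  4 × C (aromatic): 1 H each → 4
  1 × C: no H
  1 × Cl: no H
  1 × F: no H
  1 × I: no H
  1 × N (aromatic): no H
  1 × N: no H
  1 × S: 1 H
  Total hydrogens = 5.
Molecular formula: C12H5ClFIN2S

C12H5ClFIN2S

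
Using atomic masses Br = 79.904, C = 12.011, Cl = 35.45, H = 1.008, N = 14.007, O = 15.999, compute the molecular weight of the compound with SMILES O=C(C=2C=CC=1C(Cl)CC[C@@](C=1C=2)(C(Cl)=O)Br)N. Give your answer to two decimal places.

Molecular formula: C12H10BrCl2NO2.
M = 1×79.904 + 12×12.011 + 2×35.45 + 10×1.008 + 1×14.007 + 2×15.999 = 351.02 g/mol.

351.02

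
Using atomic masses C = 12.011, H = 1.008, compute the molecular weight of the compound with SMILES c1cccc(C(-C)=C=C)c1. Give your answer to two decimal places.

130.19

Molecular formula: C10H10.
M = 10×12.011 + 10×1.008 = 130.19 g/mol.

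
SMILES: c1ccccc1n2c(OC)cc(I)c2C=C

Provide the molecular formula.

Heavy atoms from the SMILES: 13 C, 1 I, 1 N, 1 O.
Implicit hydrogens by atom environment:
  6 × C (aromatic): 1 H each → 6
  4 × C (aromatic): no H
  1 × C: 3 H
  1 × C: 2 H
  1 × C: 1 H
  1 × I: no H
  1 × N (aromatic): no H
  1 × O: no H
  Total hydrogens = 12.
Molecular formula: C13H12INO

C13H12INO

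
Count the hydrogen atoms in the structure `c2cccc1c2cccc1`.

8

Hydrogens are implicit in SMILES; fill each atom to its normal valence:
  8 × C (aromatic): 1 H each → 8
  2 × C (aromatic): no H
  Total hydrogens = 8.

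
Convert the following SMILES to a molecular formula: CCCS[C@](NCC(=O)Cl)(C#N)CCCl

Heavy atoms from the SMILES: 9 C, 2 Cl, 2 N, 1 O, 1 S.
Implicit hydrogens by atom environment:
  5 × C: 2 H each → 10
  3 × C: no H
  2 × Cl: no H
  1 × C: 3 H
  1 × N: 1 H
  1 × N: no H
  1 × O: no H
  1 × S: no H
  Total hydrogens = 14.
Molecular formula: C9H14Cl2N2OS

C9H14Cl2N2OS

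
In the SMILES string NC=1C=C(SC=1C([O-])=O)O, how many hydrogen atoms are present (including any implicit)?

4

Hydrogens are implicit in SMILES; fill each atom to its normal valence:
  3 × C (aromatic): no H
  1 × C (aromatic): 1 H
  1 × C: no H
  1 × N: 2 H
  1 × O: 1 H
  1 × O: no H
  1 × O (charge -1): no H
  1 × S (aromatic): no H
  Total hydrogens = 4.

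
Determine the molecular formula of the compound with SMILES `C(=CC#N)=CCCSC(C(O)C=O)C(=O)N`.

Heavy atoms from the SMILES: 10 C, 2 N, 3 O, 1 S.
Implicit hydrogens by atom environment:
  5 × C: 1 H each → 5
  3 × C: no H
  2 × C: 2 H each → 4
  2 × O: no H
  1 × N: 2 H
  1 × N: no H
  1 × O: 1 H
  1 × S: no H
  Total hydrogens = 12.
Molecular formula: C10H12N2O3S

C10H12N2O3S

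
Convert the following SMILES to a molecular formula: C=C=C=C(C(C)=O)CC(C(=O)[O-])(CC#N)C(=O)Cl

Heavy atoms from the SMILES: 12 C, 1 Cl, 1 N, 4 O.
Implicit hydrogens by atom environment:
  8 × C: no H
  3 × C: 2 H each → 6
  3 × O: no H
  1 × C: 3 H
  1 × Cl: no H
  1 × N: no H
  1 × O (charge -1): no H
  Total hydrogens = 9.
Net charge -1.
Molecular formula: C12H9ClNO4-

C12H9ClNO4-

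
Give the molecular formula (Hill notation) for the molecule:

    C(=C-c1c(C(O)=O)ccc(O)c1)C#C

C11H8O3

Heavy atoms from the SMILES: 11 C, 3 O.
Implicit hydrogens by atom environment:
  3 × C (aromatic): 1 H each → 3
  3 × C: 1 H each → 3
  3 × C (aromatic): no H
  2 × C: no H
  2 × O: 1 H each → 2
  1 × O: no H
  Total hydrogens = 8.
Molecular formula: C11H8O3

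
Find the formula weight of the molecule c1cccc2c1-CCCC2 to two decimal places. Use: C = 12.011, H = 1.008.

Molecular formula: C10H12.
M = 10×12.011 + 12×1.008 = 132.21 g/mol.

132.21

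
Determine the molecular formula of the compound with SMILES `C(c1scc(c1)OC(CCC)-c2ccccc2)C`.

Heavy atoms from the SMILES: 16 C, 1 O, 1 S.
Implicit hydrogens by atom environment:
  7 × C (aromatic): 1 H each → 7
  3 × C: 2 H each → 6
  3 × C (aromatic): no H
  2 × C: 3 H each → 6
  1 × C: 1 H
  1 × O: no H
  1 × S (aromatic): no H
  Total hydrogens = 20.
Molecular formula: C16H20OS

C16H20OS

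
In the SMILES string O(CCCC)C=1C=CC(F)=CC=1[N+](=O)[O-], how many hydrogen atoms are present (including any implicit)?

Hydrogens are implicit in SMILES; fill each atom to its normal valence:
  3 × C: 2 H each → 6
  3 × C (aromatic): 1 H each → 3
  3 × C (aromatic): no H
  2 × O: no H
  1 × C: 3 H
  1 × F: no H
  1 × N (charge +1): no H
  1 × O (charge -1): no H
  Total hydrogens = 12.

12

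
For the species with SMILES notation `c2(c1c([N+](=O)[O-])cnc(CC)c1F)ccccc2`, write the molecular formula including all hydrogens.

Heavy atoms from the SMILES: 13 C, 1 F, 2 N, 2 O.
Implicit hydrogens by atom environment:
  6 × C (aromatic): 1 H each → 6
  5 × C (aromatic): no H
  1 × C: 3 H
  1 × C: 2 H
  1 × F: no H
  1 × N (aromatic): no H
  1 × N (charge +1): no H
  1 × O: no H
  1 × O (charge -1): no H
  Total hydrogens = 11.
Molecular formula: C13H11FN2O2

C13H11FN2O2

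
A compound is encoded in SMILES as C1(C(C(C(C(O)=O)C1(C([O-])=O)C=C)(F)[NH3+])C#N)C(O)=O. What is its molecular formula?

Heavy atoms from the SMILES: 11 C, 1 F, 2 N, 6 O.
Implicit hydrogens by atom environment:
  6 × C: no H
  4 × C: 1 H each → 4
  3 × O: no H
  2 × O: 1 H each → 2
  1 × C: 2 H
  1 × F: no H
  1 × N (charge +1): 3 H
  1 × N: no H
  1 × O (charge -1): no H
  Total hydrogens = 11.
Molecular formula: C11H11FN2O6

C11H11FN2O6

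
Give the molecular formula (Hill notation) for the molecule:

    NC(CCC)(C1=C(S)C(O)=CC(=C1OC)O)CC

Heavy atoms from the SMILES: 13 C, 1 N, 3 O, 1 S.
Implicit hydrogens by atom environment:
  5 × C (aromatic): no H
  3 × C: 3 H each → 9
  3 × C: 2 H each → 6
  2 × O: 1 H each → 2
  1 × C (aromatic): 1 H
  1 × C: no H
  1 × N: 2 H
  1 × O: no H
  1 × S: 1 H
  Total hydrogens = 21.
Molecular formula: C13H21NO3S

C13H21NO3S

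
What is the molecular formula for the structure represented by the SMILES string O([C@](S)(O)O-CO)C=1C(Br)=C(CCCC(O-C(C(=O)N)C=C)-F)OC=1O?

C14H19BrFNO8S

Heavy atoms from the SMILES: 1 Br, 14 C, 1 F, 1 N, 8 O, 1 S.
Implicit hydrogens by atom environment:
  5 × C: 2 H each → 10
  4 × C (aromatic): no H
  4 × O: no H
  3 × C: 1 H each → 3
  3 × O: 1 H each → 3
  2 × C: no H
  1 × Br: no H
  1 × F: no H
  1 × N: 2 H
  1 × O (aromatic): no H
  1 × S: 1 H
  Total hydrogens = 19.
Molecular formula: C14H19BrFNO8S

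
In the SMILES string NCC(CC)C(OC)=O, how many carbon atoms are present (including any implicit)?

6

The symbol for carbon appears 6 times in the SMILES.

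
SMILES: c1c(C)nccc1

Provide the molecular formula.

Heavy atoms from the SMILES: 6 C, 1 N.
Implicit hydrogens by atom environment:
  4 × C (aromatic): 1 H each → 4
  1 × C: 3 H
  1 × C (aromatic): no H
  1 × N (aromatic): no H
  Total hydrogens = 7.
Molecular formula: C6H7N

C6H7N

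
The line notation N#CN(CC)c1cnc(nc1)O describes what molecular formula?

Heavy atoms from the SMILES: 7 C, 4 N, 1 O.
Implicit hydrogens by atom environment:
  2 × C (aromatic): 1 H each → 2
  2 × C (aromatic): no H
  2 × N (aromatic): no H
  2 × N: no H
  1 × C: 3 H
  1 × C: 2 H
  1 × C: no H
  1 × O: 1 H
  Total hydrogens = 8.
Molecular formula: C7H8N4O

C7H8N4O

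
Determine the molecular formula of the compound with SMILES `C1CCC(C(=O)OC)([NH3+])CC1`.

Heavy atoms from the SMILES: 8 C, 1 N, 2 O.
Implicit hydrogens by atom environment:
  5 × C: 2 H each → 10
  2 × C: no H
  2 × O: no H
  1 × C: 3 H
  1 × N (charge +1): 3 H
  Total hydrogens = 16.
Net charge +1.
Molecular formula: C8H16NO2+

C8H16NO2+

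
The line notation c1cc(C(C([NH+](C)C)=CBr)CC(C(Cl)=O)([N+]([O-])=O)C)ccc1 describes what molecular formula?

Heavy atoms from the SMILES: 1 Br, 15 C, 1 Cl, 2 N, 3 O.
Implicit hydrogens by atom environment:
  5 × C (aromatic): 1 H each → 5
  3 × C: 3 H each → 9
  3 × C: no H
  2 × C: 1 H each → 2
  2 × O: no H
  1 × Br: no H
  1 × C: 2 H
  1 × C (aromatic): no H
  1 × Cl: no H
  1 × N (charge +1): 1 H
  1 × N (charge +1): no H
  1 × O (charge -1): no H
  Total hydrogens = 19.
Net charge +1.
Molecular formula: C15H19BrClN2O3+

C15H19BrClN2O3+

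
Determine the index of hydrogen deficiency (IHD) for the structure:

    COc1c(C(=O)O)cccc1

5

Molecular formula from the SMILES: C8H8O3.
DoU = (2C + 2 + N − H − X)/2 = (2·8 + 2 + 0 − 8 − 0)/2 = 10/2 = 5.
(Structurally: 1 ring(s) + 4 π bond(s) = 5.)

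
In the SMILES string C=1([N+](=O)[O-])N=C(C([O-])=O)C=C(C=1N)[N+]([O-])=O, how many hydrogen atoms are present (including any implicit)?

3

Hydrogens are implicit in SMILES; fill each atom to its normal valence:
  4 × C (aromatic): no H
  3 × O: no H
  3 × O (charge -1): no H
  2 × N (charge +1): no H
  1 × C (aromatic): 1 H
  1 × C: no H
  1 × N: 2 H
  1 × N (aromatic): no H
  Total hydrogens = 3.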